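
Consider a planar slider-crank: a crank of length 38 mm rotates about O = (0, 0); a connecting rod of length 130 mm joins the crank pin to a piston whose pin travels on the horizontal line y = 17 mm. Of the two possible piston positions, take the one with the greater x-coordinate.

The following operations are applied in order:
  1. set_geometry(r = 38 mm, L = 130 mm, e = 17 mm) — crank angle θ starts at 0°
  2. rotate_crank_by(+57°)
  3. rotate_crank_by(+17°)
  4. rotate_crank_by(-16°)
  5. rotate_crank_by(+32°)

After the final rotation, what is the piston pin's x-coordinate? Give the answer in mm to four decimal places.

128.2926

set_geometry: r = 38 mm, L = 130 mm, e = 17 mm; θ ← 0°
rotate_crank_by(+57°): θ ← 0° +57° = 57°
rotate_crank_by(+17°): θ ← 57° +17° = 74°
rotate_crank_by(-16°): θ ← 74° -16° = 58°
rotate_crank_by(+32°): θ ← 58° +32° = 90°
crank pin P = (r cos θ, r sin θ) = (0.000000, 38.000000)
h = r sin θ − e = 38.000000 − 17 = 21.000000
x = r cos θ + √(L² − h²) = 0.000000 + √(16900.0 − 441.0000) = 0.000000 + 128.292634 = 128.292634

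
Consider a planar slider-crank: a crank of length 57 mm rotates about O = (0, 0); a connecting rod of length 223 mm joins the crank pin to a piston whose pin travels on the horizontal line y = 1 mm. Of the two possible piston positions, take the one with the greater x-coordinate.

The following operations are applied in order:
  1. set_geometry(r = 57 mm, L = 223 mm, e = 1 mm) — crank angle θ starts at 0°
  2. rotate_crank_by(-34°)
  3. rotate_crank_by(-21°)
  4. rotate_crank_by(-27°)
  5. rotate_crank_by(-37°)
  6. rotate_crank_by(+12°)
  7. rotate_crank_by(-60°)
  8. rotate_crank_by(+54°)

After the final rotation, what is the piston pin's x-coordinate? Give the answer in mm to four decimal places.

194.2233

set_geometry: r = 57 mm, L = 223 mm, e = 1 mm; θ ← 0°
rotate_crank_by(-34°): θ ← 0° -34° = -34°
rotate_crank_by(-21°): θ ← -34° -21° = -55°
rotate_crank_by(-27°): θ ← -55° -27° = -82°
rotate_crank_by(-37°): θ ← -82° -37° = -119°
rotate_crank_by(+12°): θ ← -119° +12° = -107°
rotate_crank_by(-60°): θ ← -107° -60° = -167°
rotate_crank_by(+54°): θ ← -167° +54° = -113°
crank pin P = (r cos θ, r sin θ) = (-22.271674, -52.468777)
h = r sin θ − e = -52.468777 − 1 = -53.468777
x = r cos θ + √(L² − h²) = -22.271674 + √(49729.0 − 2858.9101) = -22.271674 + 216.495011 = 194.223337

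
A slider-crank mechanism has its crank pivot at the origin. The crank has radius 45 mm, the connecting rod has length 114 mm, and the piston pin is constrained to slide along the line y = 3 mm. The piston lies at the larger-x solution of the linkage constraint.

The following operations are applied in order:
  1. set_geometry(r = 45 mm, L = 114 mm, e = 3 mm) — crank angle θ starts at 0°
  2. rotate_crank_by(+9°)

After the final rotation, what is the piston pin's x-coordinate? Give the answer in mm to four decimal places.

158.3744

set_geometry: r = 45 mm, L = 114 mm, e = 3 mm; θ ← 0°
rotate_crank_by(+9°): θ ← 0° +9° = 9°
crank pin P = (r cos θ, r sin θ) = (44.445975, 7.039551)
h = r sin θ − e = 7.039551 − 3 = 4.039551
x = r cos θ + √(L² − h²) = 44.445975 + √(12996.0 − 16.3180) = 44.445975 + 113.928407 = 158.374383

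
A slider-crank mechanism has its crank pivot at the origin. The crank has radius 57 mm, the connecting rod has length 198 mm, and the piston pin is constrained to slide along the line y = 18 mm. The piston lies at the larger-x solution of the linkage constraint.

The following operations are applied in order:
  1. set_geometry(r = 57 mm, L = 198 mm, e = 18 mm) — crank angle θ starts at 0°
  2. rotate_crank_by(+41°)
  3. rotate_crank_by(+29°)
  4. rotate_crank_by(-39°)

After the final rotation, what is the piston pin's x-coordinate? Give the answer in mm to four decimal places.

246.5325

set_geometry: r = 57 mm, L = 198 mm, e = 18 mm; θ ← 0°
rotate_crank_by(+41°): θ ← 0° +41° = 41°
rotate_crank_by(+29°): θ ← 41° +29° = 70°
rotate_crank_by(-39°): θ ← 70° -39° = 31°
crank pin P = (r cos θ, r sin θ) = (48.858536, 29.357170)
h = r sin θ − e = 29.357170 − 18 = 11.357170
x = r cos θ + √(L² − h²) = 48.858536 + √(39204.0 − 128.9853) = 48.858536 + 197.674011 = 246.532547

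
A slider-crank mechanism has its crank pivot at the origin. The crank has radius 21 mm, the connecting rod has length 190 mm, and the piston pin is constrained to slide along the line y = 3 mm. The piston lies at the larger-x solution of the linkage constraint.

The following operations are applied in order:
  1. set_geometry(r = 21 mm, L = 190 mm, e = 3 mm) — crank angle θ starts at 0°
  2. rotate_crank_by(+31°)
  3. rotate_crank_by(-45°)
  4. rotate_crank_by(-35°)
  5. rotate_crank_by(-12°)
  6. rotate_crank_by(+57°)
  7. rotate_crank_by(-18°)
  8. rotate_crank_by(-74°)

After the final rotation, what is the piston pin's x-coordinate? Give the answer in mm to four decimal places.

186.2976

set_geometry: r = 21 mm, L = 190 mm, e = 3 mm; θ ← 0°
rotate_crank_by(+31°): θ ← 0° +31° = 31°
rotate_crank_by(-45°): θ ← 31° -45° = -14°
rotate_crank_by(-35°): θ ← -14° -35° = -49°
rotate_crank_by(-12°): θ ← -49° -12° = -61°
rotate_crank_by(+57°): θ ← -61° +57° = -4°
rotate_crank_by(-18°): θ ← -4° -18° = -22°
rotate_crank_by(-74°): θ ← -22° -74° = -96°
crank pin P = (r cos θ, r sin θ) = (-2.195098, -20.884960)
h = r sin θ − e = -20.884960 − 3 = -23.884960
x = r cos θ + √(L² − h²) = -2.195098 + √(36100.0 − 570.4913) = -2.195098 + 188.492728 = 186.297631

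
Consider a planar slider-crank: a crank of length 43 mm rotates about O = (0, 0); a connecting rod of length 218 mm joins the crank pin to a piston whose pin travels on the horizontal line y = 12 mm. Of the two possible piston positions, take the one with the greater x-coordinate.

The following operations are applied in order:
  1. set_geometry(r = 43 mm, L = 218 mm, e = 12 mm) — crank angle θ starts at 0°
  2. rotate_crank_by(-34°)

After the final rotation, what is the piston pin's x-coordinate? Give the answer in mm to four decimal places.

250.6480

set_geometry: r = 43 mm, L = 218 mm, e = 12 mm; θ ← 0°
rotate_crank_by(-34°): θ ← 0° -34° = -34°
crank pin P = (r cos θ, r sin θ) = (35.648616, -24.045295)
h = r sin θ − e = -24.045295 − 12 = -36.045295
x = r cos θ + √(L² − h²) = 35.648616 + √(47524.0 − 1299.2633) = 35.648616 + 214.999388 = 250.648003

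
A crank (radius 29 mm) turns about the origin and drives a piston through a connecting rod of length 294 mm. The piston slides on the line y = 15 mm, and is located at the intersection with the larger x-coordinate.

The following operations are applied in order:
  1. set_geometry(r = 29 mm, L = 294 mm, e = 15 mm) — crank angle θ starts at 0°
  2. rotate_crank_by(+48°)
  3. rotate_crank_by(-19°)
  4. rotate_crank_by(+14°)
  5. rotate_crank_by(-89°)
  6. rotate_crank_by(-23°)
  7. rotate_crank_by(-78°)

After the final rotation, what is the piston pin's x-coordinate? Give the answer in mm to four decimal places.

268.0613

set_geometry: r = 29 mm, L = 294 mm, e = 15 mm; θ ← 0°
rotate_crank_by(+48°): θ ← 0° +48° = 48°
rotate_crank_by(-19°): θ ← 48° -19° = 29°
rotate_crank_by(+14°): θ ← 29° +14° = 43°
rotate_crank_by(-89°): θ ← 43° -89° = -46°
rotate_crank_by(-23°): θ ← -46° -23° = -69°
rotate_crank_by(-78°): θ ← -69° -78° = -147°
crank pin P = (r cos θ, r sin θ) = (-24.321446, -15.794532)
h = r sin θ − e = -15.794532 − 15 = -30.794532
x = r cos θ + √(L² − h²) = -24.321446 + √(86436.0 − 948.3032) = -24.321446 + 292.382792 = 268.061345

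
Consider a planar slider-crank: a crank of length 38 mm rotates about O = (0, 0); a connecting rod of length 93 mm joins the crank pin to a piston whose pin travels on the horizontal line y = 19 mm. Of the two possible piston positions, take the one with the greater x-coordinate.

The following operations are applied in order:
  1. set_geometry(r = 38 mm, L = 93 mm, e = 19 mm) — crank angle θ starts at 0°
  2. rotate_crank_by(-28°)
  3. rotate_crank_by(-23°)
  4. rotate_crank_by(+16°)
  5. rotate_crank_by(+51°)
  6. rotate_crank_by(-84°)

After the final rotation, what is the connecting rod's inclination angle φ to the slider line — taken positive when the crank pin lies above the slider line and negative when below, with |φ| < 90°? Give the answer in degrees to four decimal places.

set_geometry: r = 38 mm, L = 93 mm, e = 19 mm; θ ← 0°
rotate_crank_by(-28°): θ ← 0° -28° = -28°
rotate_crank_by(-23°): θ ← -28° -23° = -51°
rotate_crank_by(+16°): θ ← -51° +16° = -35°
rotate_crank_by(+51°): θ ← -35° +51° = 16°
rotate_crank_by(-84°): θ ← 16° -84° = -68°
crank pin P = (r cos θ, r sin θ) = (14.235051, -35.232986)
h = r sin θ − e = -35.232986 − 19 = -54.232986
sin φ = h / L = -54.232986 / 93 = -0.58315039
φ = arcsin(-0.58315039) = -35.672431°

-35.6724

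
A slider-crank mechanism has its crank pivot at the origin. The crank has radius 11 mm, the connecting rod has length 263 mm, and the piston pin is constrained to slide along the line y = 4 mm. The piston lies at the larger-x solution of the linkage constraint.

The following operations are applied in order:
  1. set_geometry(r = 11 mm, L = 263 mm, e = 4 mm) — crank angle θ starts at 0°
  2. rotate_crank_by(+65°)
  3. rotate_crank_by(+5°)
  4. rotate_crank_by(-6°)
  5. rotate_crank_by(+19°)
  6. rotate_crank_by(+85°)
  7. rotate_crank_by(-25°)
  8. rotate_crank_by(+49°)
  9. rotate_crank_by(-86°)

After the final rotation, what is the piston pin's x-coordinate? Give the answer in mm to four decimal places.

259.8858

set_geometry: r = 11 mm, L = 263 mm, e = 4 mm; θ ← 0°
rotate_crank_by(+65°): θ ← 0° +65° = 65°
rotate_crank_by(+5°): θ ← 65° +5° = 70°
rotate_crank_by(-6°): θ ← 70° -6° = 64°
rotate_crank_by(+19°): θ ← 64° +19° = 83°
rotate_crank_by(+85°): θ ← 83° +85° = 168°
rotate_crank_by(-25°): θ ← 168° -25° = 143°
rotate_crank_by(+49°): θ ← 143° +49° = 192°
rotate_crank_by(-86°): θ ← 192° -86° = 106°
crank pin P = (r cos θ, r sin θ) = (-3.032011, 10.573879)
h = r sin θ − e = 10.573879 − 4 = 6.573879
x = r cos θ + √(L² − h²) = -3.032011 + √(69169.0 − 43.2159) = -3.032011 + 262.917828 = 259.885817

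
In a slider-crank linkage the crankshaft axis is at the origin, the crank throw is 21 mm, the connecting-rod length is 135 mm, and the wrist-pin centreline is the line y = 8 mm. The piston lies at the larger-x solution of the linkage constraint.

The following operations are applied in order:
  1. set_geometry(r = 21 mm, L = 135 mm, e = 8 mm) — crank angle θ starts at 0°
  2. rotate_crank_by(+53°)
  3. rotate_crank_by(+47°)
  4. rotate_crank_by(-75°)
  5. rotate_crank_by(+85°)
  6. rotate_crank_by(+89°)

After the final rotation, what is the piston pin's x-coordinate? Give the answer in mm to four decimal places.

set_geometry: r = 21 mm, L = 135 mm, e = 8 mm; θ ← 0°
rotate_crank_by(+53°): θ ← 0° +53° = 53°
rotate_crank_by(+47°): θ ← 53° +47° = 100°
rotate_crank_by(-75°): θ ← 100° -75° = 25°
rotate_crank_by(+85°): θ ← 25° +85° = 110°
rotate_crank_by(+89°): θ ← 110° +89° = 199°
crank pin P = (r cos θ, r sin θ) = (-19.855890, -6.836931)
h = r sin θ − e = -6.836931 − 8 = -14.836931
x = r cos θ + √(L² − h²) = -19.855890 + √(18225.0 − 220.1345) = -19.855890 + 134.182210 = 114.326320

114.3263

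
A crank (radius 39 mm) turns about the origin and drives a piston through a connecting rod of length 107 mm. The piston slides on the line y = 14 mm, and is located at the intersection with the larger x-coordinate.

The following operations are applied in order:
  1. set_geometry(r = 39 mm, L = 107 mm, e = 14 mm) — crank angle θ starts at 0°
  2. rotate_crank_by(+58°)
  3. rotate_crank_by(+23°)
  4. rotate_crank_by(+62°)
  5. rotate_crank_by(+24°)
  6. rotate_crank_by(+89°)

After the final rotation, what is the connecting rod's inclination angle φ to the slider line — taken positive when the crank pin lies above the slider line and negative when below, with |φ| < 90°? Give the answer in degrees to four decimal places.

set_geometry: r = 39 mm, L = 107 mm, e = 14 mm; θ ← 0°
rotate_crank_by(+58°): θ ← 0° +58° = 58°
rotate_crank_by(+23°): θ ← 58° +23° = 81°
rotate_crank_by(+62°): θ ← 81° +62° = 143°
rotate_crank_by(+24°): θ ← 143° +24° = 167°
rotate_crank_by(+89°): θ ← 167° +89° = 256°
crank pin P = (r cos θ, r sin θ) = (-9.434954, -37.841533)
h = r sin θ − e = -37.841533 − 14 = -51.841533
sin φ = h / L = -51.841533 / 107 = -0.48450031
φ = arcsin(-0.48450031) = -28.979739°

-28.9797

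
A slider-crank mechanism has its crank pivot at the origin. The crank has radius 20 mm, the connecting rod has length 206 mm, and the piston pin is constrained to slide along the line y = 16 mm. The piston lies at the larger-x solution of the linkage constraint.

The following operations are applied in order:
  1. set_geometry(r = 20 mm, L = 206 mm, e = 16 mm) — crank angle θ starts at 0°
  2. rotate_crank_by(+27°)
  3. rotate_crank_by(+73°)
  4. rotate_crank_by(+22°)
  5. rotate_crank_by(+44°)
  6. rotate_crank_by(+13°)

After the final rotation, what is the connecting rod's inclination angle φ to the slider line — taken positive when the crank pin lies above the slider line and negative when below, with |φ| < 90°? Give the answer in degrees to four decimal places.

-4.3573

set_geometry: r = 20 mm, L = 206 mm, e = 16 mm; θ ← 0°
rotate_crank_by(+27°): θ ← 0° +27° = 27°
rotate_crank_by(+73°): θ ← 27° +73° = 100°
rotate_crank_by(+22°): θ ← 100° +22° = 122°
rotate_crank_by(+44°): θ ← 122° +44° = 166°
rotate_crank_by(+13°): θ ← 166° +13° = 179°
crank pin P = (r cos θ, r sin θ) = (-19.996954, 0.349048)
h = r sin θ − e = 0.349048 − 16 = -15.650952
sin φ = h / L = -15.650952 / 206 = -0.07597549
φ = arcsin(-0.07597549) = -4.357274°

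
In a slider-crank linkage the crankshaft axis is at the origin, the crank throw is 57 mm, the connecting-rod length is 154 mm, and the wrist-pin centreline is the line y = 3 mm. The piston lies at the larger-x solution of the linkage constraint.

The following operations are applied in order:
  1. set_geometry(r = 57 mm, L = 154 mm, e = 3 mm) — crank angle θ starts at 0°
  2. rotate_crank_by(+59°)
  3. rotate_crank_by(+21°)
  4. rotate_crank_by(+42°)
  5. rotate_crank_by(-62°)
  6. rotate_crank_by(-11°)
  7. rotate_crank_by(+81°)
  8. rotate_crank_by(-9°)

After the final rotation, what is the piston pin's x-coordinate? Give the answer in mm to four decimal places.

set_geometry: r = 57 mm, L = 154 mm, e = 3 mm; θ ← 0°
rotate_crank_by(+59°): θ ← 0° +59° = 59°
rotate_crank_by(+21°): θ ← 59° +21° = 80°
rotate_crank_by(+42°): θ ← 80° +42° = 122°
rotate_crank_by(-62°): θ ← 122° -62° = 60°
rotate_crank_by(-11°): θ ← 60° -11° = 49°
rotate_crank_by(+81°): θ ← 49° +81° = 130°
rotate_crank_by(-9°): θ ← 130° -9° = 121°
crank pin P = (r cos θ, r sin θ) = (-29.357170, 48.858536)
h = r sin θ − e = 48.858536 − 3 = 45.858536
x = r cos θ + √(L² − h²) = -29.357170 + √(23716.0 − 2103.0053) = -29.357170 + 147.013587 = 117.656416

117.6564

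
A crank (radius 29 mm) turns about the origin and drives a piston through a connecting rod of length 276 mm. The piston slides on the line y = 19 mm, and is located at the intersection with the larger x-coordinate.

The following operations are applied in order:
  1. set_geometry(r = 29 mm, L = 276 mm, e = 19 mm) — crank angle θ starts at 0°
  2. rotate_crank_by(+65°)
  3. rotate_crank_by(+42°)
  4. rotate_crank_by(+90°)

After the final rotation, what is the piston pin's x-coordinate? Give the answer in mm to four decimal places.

246.8959

set_geometry: r = 29 mm, L = 276 mm, e = 19 mm; θ ← 0°
rotate_crank_by(+65°): θ ← 0° +65° = 65°
rotate_crank_by(+42°): θ ← 65° +42° = 107°
rotate_crank_by(+90°): θ ← 107° +90° = 197°
crank pin P = (r cos θ, r sin θ) = (-27.732838, -8.478779)
h = r sin θ − e = -8.478779 − 19 = -27.478779
x = r cos θ + √(L² − h²) = -27.732838 + √(76176.0 − 755.0833) = -27.732838 + 274.628689 = 246.895851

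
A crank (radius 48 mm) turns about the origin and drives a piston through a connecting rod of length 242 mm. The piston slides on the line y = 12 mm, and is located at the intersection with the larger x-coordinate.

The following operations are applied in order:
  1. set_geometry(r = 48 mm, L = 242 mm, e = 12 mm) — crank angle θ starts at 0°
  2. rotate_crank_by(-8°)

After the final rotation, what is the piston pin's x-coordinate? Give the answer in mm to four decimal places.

288.8108

set_geometry: r = 48 mm, L = 242 mm, e = 12 mm; θ ← 0°
rotate_crank_by(-8°): θ ← 0° -8° = -8°
crank pin P = (r cos θ, r sin θ) = (47.532867, -6.680309)
h = r sin θ − e = -6.680309 − 12 = -18.680309
x = r cos θ + √(L² − h²) = 47.532867 + √(58564.0 − 348.9539) = 47.532867 + 241.277944 = 288.810811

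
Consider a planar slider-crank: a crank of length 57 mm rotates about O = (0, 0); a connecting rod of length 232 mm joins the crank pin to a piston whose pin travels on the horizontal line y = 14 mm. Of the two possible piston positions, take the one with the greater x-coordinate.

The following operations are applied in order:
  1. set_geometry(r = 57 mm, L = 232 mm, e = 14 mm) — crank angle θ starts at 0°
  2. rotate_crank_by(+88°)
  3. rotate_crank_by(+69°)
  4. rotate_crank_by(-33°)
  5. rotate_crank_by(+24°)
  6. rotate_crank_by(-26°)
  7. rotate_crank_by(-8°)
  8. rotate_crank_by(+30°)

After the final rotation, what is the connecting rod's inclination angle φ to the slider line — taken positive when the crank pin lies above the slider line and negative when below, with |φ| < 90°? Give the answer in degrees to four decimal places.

set_geometry: r = 57 mm, L = 232 mm, e = 14 mm; θ ← 0°
rotate_crank_by(+88°): θ ← 0° +88° = 88°
rotate_crank_by(+69°): θ ← 88° +69° = 157°
rotate_crank_by(-33°): θ ← 157° -33° = 124°
rotate_crank_by(+24°): θ ← 124° +24° = 148°
rotate_crank_by(-26°): θ ← 148° -26° = 122°
rotate_crank_by(-8°): θ ← 122° -8° = 114°
rotate_crank_by(+30°): θ ← 114° +30° = 144°
crank pin P = (r cos θ, r sin θ) = (-46.113969, 33.503759)
h = r sin θ − e = 33.503759 − 14 = 19.503759
sin φ = h / L = 19.503759 / 232 = 0.08406793
φ = arcsin(0.08406793) = 4.822429°

4.8224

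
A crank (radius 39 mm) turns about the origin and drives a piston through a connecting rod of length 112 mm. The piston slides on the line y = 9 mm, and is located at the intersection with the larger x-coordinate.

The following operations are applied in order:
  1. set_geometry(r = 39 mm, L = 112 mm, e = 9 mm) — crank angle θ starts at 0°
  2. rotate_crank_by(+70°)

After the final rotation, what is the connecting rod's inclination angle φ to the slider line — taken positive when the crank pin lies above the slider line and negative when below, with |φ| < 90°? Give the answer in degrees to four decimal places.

set_geometry: r = 39 mm, L = 112 mm, e = 9 mm; θ ← 0°
rotate_crank_by(+70°): θ ← 0° +70° = 70°
crank pin P = (r cos θ, r sin θ) = (13.338786, 36.648012)
h = r sin θ − e = 36.648012 − 9 = 27.648012
sin φ = h / L = 27.648012 / 112 = 0.24685725
φ = arcsin(0.24685725) = 14.291618°

14.2916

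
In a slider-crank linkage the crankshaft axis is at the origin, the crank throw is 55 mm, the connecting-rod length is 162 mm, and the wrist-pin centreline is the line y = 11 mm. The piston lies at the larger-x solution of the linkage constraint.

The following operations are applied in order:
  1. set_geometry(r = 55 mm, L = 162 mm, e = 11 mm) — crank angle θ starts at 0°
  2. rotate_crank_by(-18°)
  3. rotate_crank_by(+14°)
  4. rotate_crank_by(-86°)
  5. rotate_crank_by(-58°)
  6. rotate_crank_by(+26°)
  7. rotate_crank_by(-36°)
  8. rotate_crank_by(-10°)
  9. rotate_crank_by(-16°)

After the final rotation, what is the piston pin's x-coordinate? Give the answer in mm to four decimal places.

set_geometry: r = 55 mm, L = 162 mm, e = 11 mm; θ ← 0°
rotate_crank_by(-18°): θ ← 0° -18° = -18°
rotate_crank_by(+14°): θ ← -18° +14° = -4°
rotate_crank_by(-86°): θ ← -4° -86° = -90°
rotate_crank_by(-58°): θ ← -90° -58° = -148°
rotate_crank_by(+26°): θ ← -148° +26° = -122°
rotate_crank_by(-36°): θ ← -122° -36° = -158°
rotate_crank_by(-10°): θ ← -158° -10° = -168°
rotate_crank_by(-16°): θ ← -168° -16° = -184°
crank pin P = (r cos θ, r sin θ) = (-54.866023, 3.836606)
h = r sin θ − e = 3.836606 − 11 = -7.163394
x = r cos θ + √(L² − h²) = -54.866023 + √(26244.0 − 51.3142) = -54.866023 + 161.841545 = 106.975523

106.9755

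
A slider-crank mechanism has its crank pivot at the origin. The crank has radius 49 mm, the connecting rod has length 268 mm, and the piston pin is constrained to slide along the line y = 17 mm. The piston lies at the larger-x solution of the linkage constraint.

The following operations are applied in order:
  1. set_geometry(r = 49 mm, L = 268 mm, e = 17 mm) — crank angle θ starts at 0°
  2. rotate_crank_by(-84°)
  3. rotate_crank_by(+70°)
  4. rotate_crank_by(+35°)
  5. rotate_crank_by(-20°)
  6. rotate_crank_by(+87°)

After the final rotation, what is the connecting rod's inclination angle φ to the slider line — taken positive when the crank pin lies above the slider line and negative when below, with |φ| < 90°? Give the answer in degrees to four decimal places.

6.8512

set_geometry: r = 49 mm, L = 268 mm, e = 17 mm; θ ← 0°
rotate_crank_by(-84°): θ ← 0° -84° = -84°
rotate_crank_by(+70°): θ ← -84° +70° = -14°
rotate_crank_by(+35°): θ ← -14° +35° = 21°
rotate_crank_by(-20°): θ ← 21° -20° = 1°
rotate_crank_by(+87°): θ ← 1° +87° = 88°
crank pin P = (r cos θ, r sin θ) = (1.710075, 48.970151)
h = r sin θ − e = 48.970151 − 17 = 31.970151
sin φ = h / L = 31.970151 / 268 = 0.11929161
φ = arcsin(0.11929161) = 6.851221°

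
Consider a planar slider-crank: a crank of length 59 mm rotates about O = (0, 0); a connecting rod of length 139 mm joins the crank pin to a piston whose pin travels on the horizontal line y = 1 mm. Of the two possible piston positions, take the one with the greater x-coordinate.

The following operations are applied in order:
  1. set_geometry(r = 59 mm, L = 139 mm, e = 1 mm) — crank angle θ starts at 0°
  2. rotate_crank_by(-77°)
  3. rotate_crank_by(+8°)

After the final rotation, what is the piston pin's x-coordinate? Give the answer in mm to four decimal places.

148.3282

set_geometry: r = 59 mm, L = 139 mm, e = 1 mm; θ ← 0°
rotate_crank_by(-77°): θ ← 0° -77° = -77°
rotate_crank_by(+8°): θ ← -77° +8° = -69°
crank pin P = (r cos θ, r sin θ) = (21.143709, -55.081245)
h = r sin θ − e = -55.081245 − 1 = -56.081245
x = r cos θ + √(L² − h²) = 21.143709 + √(19321.0 − 3145.1061) = 21.143709 + 127.184488 = 148.328197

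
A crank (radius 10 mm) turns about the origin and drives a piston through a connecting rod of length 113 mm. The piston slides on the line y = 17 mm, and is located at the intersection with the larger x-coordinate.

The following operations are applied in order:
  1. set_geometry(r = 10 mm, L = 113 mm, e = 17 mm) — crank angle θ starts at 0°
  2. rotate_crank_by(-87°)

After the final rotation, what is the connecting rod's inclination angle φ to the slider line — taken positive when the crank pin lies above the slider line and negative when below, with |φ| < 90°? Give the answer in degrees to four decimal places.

-13.8167

set_geometry: r = 10 mm, L = 113 mm, e = 17 mm; θ ← 0°
rotate_crank_by(-87°): θ ← 0° -87° = -87°
crank pin P = (r cos θ, r sin θ) = (0.523360, -9.986295)
h = r sin θ − e = -9.986295 − 17 = -26.986295
sin φ = h / L = -26.986295 / 113 = -0.23881677
φ = arcsin(-0.23881677) = -13.816716°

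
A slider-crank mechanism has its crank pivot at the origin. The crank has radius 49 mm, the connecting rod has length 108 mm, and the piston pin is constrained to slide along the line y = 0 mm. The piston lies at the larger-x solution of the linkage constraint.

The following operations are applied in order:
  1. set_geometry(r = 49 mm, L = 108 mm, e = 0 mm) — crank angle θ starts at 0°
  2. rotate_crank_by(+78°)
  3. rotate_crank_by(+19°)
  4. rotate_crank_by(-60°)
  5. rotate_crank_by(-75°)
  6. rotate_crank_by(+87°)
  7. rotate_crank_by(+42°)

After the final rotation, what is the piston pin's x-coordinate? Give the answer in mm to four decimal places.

set_geometry: r = 49 mm, L = 108 mm, e = 0 mm; θ ← 0°
rotate_crank_by(+78°): θ ← 0° +78° = 78°
rotate_crank_by(+19°): θ ← 78° +19° = 97°
rotate_crank_by(-60°): θ ← 97° -60° = 37°
rotate_crank_by(-75°): θ ← 37° -75° = -38°
rotate_crank_by(+87°): θ ← -38° +87° = 49°
rotate_crank_by(+42°): θ ← 49° +42° = 91°
crank pin P = (r cos θ, r sin θ) = (-0.855168, 48.992537)
h = r sin θ − e = 48.992537 − 0 = 48.992537
x = r cos θ + √(L² − h²) = -0.855168 + √(11664.0 − 2400.2687) = -0.855168 + 96.248280 = 95.393112

95.3931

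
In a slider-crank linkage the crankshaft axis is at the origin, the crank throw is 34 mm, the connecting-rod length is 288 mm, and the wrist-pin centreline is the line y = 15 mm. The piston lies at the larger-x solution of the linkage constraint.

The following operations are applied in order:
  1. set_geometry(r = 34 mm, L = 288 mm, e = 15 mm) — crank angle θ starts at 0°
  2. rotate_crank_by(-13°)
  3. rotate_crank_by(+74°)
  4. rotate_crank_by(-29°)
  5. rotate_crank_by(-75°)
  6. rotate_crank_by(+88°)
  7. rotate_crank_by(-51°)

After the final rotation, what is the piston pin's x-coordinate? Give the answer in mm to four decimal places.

set_geometry: r = 34 mm, L = 288 mm, e = 15 mm; θ ← 0°
rotate_crank_by(-13°): θ ← 0° -13° = -13°
rotate_crank_by(+74°): θ ← -13° +74° = 61°
rotate_crank_by(-29°): θ ← 61° -29° = 32°
rotate_crank_by(-75°): θ ← 32° -75° = -43°
rotate_crank_by(+88°): θ ← -43° +88° = 45°
rotate_crank_by(-51°): θ ← 45° -51° = -6°
crank pin P = (r cos θ, r sin θ) = (33.813744, -3.553968)
h = r sin θ − e = -3.553968 − 15 = -18.553968
x = r cos θ + √(L² − h²) = 33.813744 + √(82944.0 − 344.2497) = 33.813744 + 287.401723 = 321.215467

321.2155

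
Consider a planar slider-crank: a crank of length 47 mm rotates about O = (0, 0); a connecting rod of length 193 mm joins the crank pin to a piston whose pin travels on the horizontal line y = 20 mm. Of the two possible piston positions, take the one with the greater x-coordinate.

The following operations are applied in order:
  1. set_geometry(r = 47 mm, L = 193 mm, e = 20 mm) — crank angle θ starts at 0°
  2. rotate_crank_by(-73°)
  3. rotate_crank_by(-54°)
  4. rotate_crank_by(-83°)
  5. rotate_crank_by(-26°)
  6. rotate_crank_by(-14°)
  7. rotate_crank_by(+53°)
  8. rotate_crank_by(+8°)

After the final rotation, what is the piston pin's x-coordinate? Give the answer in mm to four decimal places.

set_geometry: r = 47 mm, L = 193 mm, e = 20 mm; θ ← 0°
rotate_crank_by(-73°): θ ← 0° -73° = -73°
rotate_crank_by(-54°): θ ← -73° -54° = -127°
rotate_crank_by(-83°): θ ← -127° -83° = -210°
rotate_crank_by(-26°): θ ← -210° -26° = -236°
rotate_crank_by(-14°): θ ← -236° -14° = -250°
rotate_crank_by(+53°): θ ← -250° +53° = -197°
rotate_crank_by(+8°): θ ← -197° +8° = -189°
crank pin P = (r cos θ, r sin θ) = (-46.421352, 7.352420)
h = r sin θ − e = 7.352420 − 20 = -12.647580
x = r cos θ + √(L² − h²) = -46.421352 + √(37249.0 − 159.9613) = -46.421352 + 192.585147 = 146.163795

146.1638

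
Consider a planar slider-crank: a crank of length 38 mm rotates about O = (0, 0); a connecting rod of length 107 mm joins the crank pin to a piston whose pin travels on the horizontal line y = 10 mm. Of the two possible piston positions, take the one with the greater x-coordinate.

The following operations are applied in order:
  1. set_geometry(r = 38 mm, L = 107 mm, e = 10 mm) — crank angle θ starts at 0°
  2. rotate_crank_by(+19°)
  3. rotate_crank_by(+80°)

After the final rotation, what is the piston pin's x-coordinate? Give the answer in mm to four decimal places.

set_geometry: r = 38 mm, L = 107 mm, e = 10 mm; θ ← 0°
rotate_crank_by(+19°): θ ← 0° +19° = 19°
rotate_crank_by(+80°): θ ← 19° +80° = 99°
crank pin P = (r cos θ, r sin θ) = (-5.944510, 37.532157)
h = r sin θ − e = 37.532157 − 10 = 27.532157
x = r cos θ + √(L² − h²) = -5.944510 + √(11449.0 − 758.0197) = -5.944510 + 103.397197 = 97.452687

97.4527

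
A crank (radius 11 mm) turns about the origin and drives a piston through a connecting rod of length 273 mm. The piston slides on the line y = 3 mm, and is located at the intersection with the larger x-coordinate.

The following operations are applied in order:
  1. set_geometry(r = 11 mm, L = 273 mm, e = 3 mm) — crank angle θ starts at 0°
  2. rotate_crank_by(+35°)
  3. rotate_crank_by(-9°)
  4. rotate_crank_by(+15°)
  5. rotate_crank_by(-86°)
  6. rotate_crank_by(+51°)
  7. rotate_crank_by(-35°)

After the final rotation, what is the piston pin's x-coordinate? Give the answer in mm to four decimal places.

set_geometry: r = 11 mm, L = 273 mm, e = 3 mm; θ ← 0°
rotate_crank_by(+35°): θ ← 0° +35° = 35°
rotate_crank_by(-9°): θ ← 35° -9° = 26°
rotate_crank_by(+15°): θ ← 26° +15° = 41°
rotate_crank_by(-86°): θ ← 41° -86° = -45°
rotate_crank_by(+51°): θ ← -45° +51° = 6°
rotate_crank_by(-35°): θ ← 6° -35° = -29°
crank pin P = (r cos θ, r sin θ) = (9.620817, -5.332906)
h = r sin θ − e = -5.332906 − 3 = -8.332906
x = r cos θ + √(L² − h²) = 9.620817 + √(74529.0 − 69.4373) = 9.620817 + 272.872796 = 282.493613

282.4936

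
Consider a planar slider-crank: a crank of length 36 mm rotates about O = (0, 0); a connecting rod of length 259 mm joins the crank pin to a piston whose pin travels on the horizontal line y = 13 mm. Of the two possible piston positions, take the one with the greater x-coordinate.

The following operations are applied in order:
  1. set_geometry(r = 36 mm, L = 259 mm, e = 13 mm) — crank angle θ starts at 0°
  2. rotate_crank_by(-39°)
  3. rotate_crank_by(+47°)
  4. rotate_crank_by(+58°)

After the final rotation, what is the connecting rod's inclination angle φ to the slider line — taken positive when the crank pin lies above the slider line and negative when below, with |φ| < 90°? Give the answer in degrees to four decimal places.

set_geometry: r = 36 mm, L = 259 mm, e = 13 mm; θ ← 0°
rotate_crank_by(-39°): θ ← 0° -39° = -39°
rotate_crank_by(+47°): θ ← -39° +47° = 8°
rotate_crank_by(+58°): θ ← 8° +58° = 66°
crank pin P = (r cos θ, r sin θ) = (14.642519, 32.887636)
h = r sin θ − e = 32.887636 − 13 = 19.887636
sin φ = h / L = 19.887636 / 259 = 0.07678624
φ = arcsin(0.07678624) = 4.403862°

4.4039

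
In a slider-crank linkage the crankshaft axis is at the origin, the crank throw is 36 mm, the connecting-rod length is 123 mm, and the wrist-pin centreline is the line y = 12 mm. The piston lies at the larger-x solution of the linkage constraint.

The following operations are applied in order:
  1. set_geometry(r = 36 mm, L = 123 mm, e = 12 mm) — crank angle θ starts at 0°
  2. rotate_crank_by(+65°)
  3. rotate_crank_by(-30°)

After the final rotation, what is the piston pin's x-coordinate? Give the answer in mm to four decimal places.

152.1850

set_geometry: r = 36 mm, L = 123 mm, e = 12 mm; θ ← 0°
rotate_crank_by(+65°): θ ← 0° +65° = 65°
rotate_crank_by(-30°): θ ← 65° -30° = 35°
crank pin P = (r cos θ, r sin θ) = (29.489474, 20.648752)
h = r sin θ − e = 20.648752 − 12 = 8.648752
x = r cos θ + √(L² − h²) = 29.489474 + √(15129.0 − 74.8009) = 29.489474 + 122.695554 = 152.185028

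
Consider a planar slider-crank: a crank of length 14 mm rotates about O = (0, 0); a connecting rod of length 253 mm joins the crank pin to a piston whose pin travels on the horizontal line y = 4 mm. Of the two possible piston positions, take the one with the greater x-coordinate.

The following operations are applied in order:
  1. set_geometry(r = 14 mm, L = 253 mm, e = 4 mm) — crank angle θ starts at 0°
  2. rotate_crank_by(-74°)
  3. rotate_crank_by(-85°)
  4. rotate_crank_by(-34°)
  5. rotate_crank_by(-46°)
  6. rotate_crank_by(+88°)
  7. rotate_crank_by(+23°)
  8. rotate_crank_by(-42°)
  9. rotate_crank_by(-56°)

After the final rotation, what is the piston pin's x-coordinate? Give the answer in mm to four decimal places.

set_geometry: r = 14 mm, L = 253 mm, e = 4 mm; θ ← 0°
rotate_crank_by(-74°): θ ← 0° -74° = -74°
rotate_crank_by(-85°): θ ← -74° -85° = -159°
rotate_crank_by(-34°): θ ← -159° -34° = -193°
rotate_crank_by(-46°): θ ← -193° -46° = -239°
rotate_crank_by(+88°): θ ← -239° +88° = -151°
rotate_crank_by(+23°): θ ← -151° +23° = -128°
rotate_crank_by(-42°): θ ← -128° -42° = -170°
rotate_crank_by(-56°): θ ← -170° -56° = -226°
crank pin P = (r cos θ, r sin θ) = (-9.725217, 10.070757)
h = r sin θ − e = 10.070757 − 4 = 6.070757
x = r cos θ + √(L² − h²) = -9.725217 + √(64009.0 − 36.8541) = -9.725217 + 252.927155 = 243.201938

243.2019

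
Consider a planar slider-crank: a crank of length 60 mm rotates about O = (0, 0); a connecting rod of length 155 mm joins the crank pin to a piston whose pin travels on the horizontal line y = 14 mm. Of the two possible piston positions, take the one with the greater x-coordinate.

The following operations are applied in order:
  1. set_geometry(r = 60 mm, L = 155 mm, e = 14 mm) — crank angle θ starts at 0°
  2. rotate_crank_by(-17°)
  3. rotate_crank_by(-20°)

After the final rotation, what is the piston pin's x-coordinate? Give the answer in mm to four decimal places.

set_geometry: r = 60 mm, L = 155 mm, e = 14 mm; θ ← 0°
rotate_crank_by(-17°): θ ← 0° -17° = -17°
rotate_crank_by(-20°): θ ← -17° -20° = -37°
crank pin P = (r cos θ, r sin θ) = (47.918131, -36.108901)
h = r sin θ − e = -36.108901 − 14 = -50.108901
x = r cos θ + √(L² − h²) = 47.918131 + √(24025.0 − 2510.9020) = 47.918131 + 146.676849 = 194.594979

194.5950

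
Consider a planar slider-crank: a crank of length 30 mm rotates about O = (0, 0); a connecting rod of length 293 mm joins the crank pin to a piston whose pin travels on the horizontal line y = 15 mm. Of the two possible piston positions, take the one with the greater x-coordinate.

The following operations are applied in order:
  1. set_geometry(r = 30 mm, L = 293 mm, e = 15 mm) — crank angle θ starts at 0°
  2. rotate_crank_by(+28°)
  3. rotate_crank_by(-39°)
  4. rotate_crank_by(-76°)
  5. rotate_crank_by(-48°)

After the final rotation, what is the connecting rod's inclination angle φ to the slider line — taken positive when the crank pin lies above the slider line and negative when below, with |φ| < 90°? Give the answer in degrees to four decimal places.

-7.0996

set_geometry: r = 30 mm, L = 293 mm, e = 15 mm; θ ← 0°
rotate_crank_by(+28°): θ ← 0° +28° = 28°
rotate_crank_by(-39°): θ ← 28° -39° = -11°
rotate_crank_by(-76°): θ ← -11° -76° = -87°
rotate_crank_by(-48°): θ ← -87° -48° = -135°
crank pin P = (r cos θ, r sin θ) = (-21.213203, -21.213203)
h = r sin θ − e = -21.213203 − 15 = -36.213203
sin φ = h / L = -36.213203 / 293 = -0.12359455
φ = arcsin(-0.12359455) = -7.099600°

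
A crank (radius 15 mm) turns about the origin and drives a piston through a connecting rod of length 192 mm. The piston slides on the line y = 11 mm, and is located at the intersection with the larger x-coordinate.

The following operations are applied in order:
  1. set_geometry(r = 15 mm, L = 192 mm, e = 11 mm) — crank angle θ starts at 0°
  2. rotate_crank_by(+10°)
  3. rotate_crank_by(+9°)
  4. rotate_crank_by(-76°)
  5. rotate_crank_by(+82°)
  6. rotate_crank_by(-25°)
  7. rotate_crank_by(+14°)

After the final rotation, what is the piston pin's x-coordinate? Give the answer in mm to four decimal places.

set_geometry: r = 15 mm, L = 192 mm, e = 11 mm; θ ← 0°
rotate_crank_by(+10°): θ ← 0° +10° = 10°
rotate_crank_by(+9°): θ ← 10° +9° = 19°
rotate_crank_by(-76°): θ ← 19° -76° = -57°
rotate_crank_by(+82°): θ ← -57° +82° = 25°
rotate_crank_by(-25°): θ ← 25° -25° = 0°
rotate_crank_by(+14°): θ ← 0° +14° = 14°
crank pin P = (r cos θ, r sin θ) = (14.554436, 3.628828)
h = r sin θ − e = 3.628828 − 11 = -7.371172
x = r cos θ + √(L² − h²) = 14.554436 + √(36864.0 − 54.3342) = 14.554436 + 191.858453 = 206.412888

206.4129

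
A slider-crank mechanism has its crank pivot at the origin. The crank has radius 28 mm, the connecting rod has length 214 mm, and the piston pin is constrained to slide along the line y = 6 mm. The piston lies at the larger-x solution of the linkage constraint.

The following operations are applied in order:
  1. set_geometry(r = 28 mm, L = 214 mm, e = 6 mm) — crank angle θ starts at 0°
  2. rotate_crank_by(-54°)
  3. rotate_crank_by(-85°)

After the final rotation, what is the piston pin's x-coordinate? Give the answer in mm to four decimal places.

set_geometry: r = 28 mm, L = 214 mm, e = 6 mm; θ ← 0°
rotate_crank_by(-54°): θ ← 0° -54° = -54°
rotate_crank_by(-85°): θ ← -54° -85° = -139°
crank pin P = (r cos θ, r sin θ) = (-21.131868, -18.369653)
h = r sin θ − e = -18.369653 − 6 = -24.369653
x = r cos θ + √(L² − h²) = -21.131868 + √(45796.0 − 593.8800) = -21.131868 + 212.607902 = 191.476034

191.4760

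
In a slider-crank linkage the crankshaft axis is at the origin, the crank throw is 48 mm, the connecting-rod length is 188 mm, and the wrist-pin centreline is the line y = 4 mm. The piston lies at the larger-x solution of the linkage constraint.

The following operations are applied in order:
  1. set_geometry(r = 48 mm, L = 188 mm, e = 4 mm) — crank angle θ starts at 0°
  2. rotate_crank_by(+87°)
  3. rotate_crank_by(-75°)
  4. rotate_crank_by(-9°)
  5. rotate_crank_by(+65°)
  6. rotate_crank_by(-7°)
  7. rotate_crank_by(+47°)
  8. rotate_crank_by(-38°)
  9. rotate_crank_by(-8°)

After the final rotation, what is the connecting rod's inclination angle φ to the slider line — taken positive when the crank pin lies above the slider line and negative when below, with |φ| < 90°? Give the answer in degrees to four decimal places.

set_geometry: r = 48 mm, L = 188 mm, e = 4 mm; θ ← 0°
rotate_crank_by(+87°): θ ← 0° +87° = 87°
rotate_crank_by(-75°): θ ← 87° -75° = 12°
rotate_crank_by(-9°): θ ← 12° -9° = 3°
rotate_crank_by(+65°): θ ← 3° +65° = 68°
rotate_crank_by(-7°): θ ← 68° -7° = 61°
rotate_crank_by(+47°): θ ← 61° +47° = 108°
rotate_crank_by(-38°): θ ← 108° -38° = 70°
rotate_crank_by(-8°): θ ← 70° -8° = 62°
crank pin P = (r cos θ, r sin θ) = (22.534635, 42.381484)
h = r sin θ − e = 42.381484 − 4 = 38.381484
sin φ = h / L = 38.381484 / 188 = 0.20415683
φ = arcsin(0.20415683) = 11.780145°

11.7801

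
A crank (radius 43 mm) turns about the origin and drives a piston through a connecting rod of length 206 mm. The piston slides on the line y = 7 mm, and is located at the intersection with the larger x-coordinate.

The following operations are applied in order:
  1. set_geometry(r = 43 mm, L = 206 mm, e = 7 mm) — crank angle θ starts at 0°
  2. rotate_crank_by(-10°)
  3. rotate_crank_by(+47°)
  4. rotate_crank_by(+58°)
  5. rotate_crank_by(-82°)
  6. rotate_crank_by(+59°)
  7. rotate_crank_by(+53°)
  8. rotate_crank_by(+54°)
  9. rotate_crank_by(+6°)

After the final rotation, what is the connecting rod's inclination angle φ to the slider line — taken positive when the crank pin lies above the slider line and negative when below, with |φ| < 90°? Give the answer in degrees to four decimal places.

set_geometry: r = 43 mm, L = 206 mm, e = 7 mm; θ ← 0°
rotate_crank_by(-10°): θ ← 0° -10° = -10°
rotate_crank_by(+47°): θ ← -10° +47° = 37°
rotate_crank_by(+58°): θ ← 37° +58° = 95°
rotate_crank_by(-82°): θ ← 95° -82° = 13°
rotate_crank_by(+59°): θ ← 13° +59° = 72°
rotate_crank_by(+53°): θ ← 72° +53° = 125°
rotate_crank_by(+54°): θ ← 125° +54° = 179°
rotate_crank_by(+6°): θ ← 179° +6° = 185°
crank pin P = (r cos θ, r sin θ) = (-42.836372, -3.747697)
h = r sin θ − e = -3.747697 − 7 = -10.747697
sin φ = h / L = -10.747697 / 206 = -0.05217329
φ = arcsin(-0.05217329) = -2.990667°

-2.9907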